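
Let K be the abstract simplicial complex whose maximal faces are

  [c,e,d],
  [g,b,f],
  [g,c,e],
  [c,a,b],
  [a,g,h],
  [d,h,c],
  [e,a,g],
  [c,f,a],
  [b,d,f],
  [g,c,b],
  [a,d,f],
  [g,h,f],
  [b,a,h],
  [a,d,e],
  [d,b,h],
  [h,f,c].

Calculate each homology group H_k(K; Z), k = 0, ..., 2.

K has 8 vertices, 24 edges, 16 triangles.
rank ∂_0 = 0, rank ∂_1 = 7 ⇒ b_0 = 8 − 0 − 7 = 1; all invariant factors of ∂_1 are 1 so no torsion. So H_0 = Z.
rank ∂_1 = 7, rank ∂_2 = 15 ⇒ b_1 = 24 − 7 − 15 = 2; all invariant factors of ∂_2 are 1 so no torsion. So H_1 = Z^2.
rank ∂_2 = 15, rank ∂_3 = 0 ⇒ b_2 = 16 − 15 − 0 = 1. So H_2 = Z.

H_0 ≅ Z,  H_1 ≅ Z^2,  H_2 ≅ Z.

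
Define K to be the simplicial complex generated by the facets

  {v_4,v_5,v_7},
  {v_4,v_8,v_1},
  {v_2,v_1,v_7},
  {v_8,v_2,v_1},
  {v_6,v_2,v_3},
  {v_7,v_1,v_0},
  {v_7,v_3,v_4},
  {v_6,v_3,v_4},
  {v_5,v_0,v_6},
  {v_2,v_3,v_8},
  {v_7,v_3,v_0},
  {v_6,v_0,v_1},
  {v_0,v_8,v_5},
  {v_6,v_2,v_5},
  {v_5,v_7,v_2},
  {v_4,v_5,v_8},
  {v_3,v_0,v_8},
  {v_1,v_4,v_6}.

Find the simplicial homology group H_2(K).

H_2 = Z.

Order the vertices as v_0 < v_1 < v_2 < v_3 < v_4 < v_5 < v_6 < v_7 < v_8. Listing each simplex with vertices in this order, K has dimension 2 with simplices:

  0-simplices (9): [v_0], [v_1], [v_2], [v_3], [v_4], [v_5], [v_6], [v_7], [v_8]
  1-simplices (27): (27 of them)
  2-simplices (18): (18 of them)

Hence C_0 ≅ Z^9, C_1 ≅ Z^27, C_2 ≅ Z^18.

Boundary ∂_1: C_1 → C_0 is given by ∂[p,q] = [q] − [p].
This gives a 9×27 integer matrix of rank 8; reducing to Smith normal form yields diagonal entries (1,1,1,1,1,1,1,1).

∂_2: C_2 → C_1 maps a triangle to the signed sum of its edges. For instance
  ∂[v_1,v_4,v_6] = [v_4,v_6] − [v_1,v_6] + [v_1,v_4],
  ∂[v_0,v_1,v_7] = [v_1,v_7] − [v_0,v_7] + [v_0,v_1].
As a 27×18 matrix over Z this has rank 17, with invariant factors (1,1,1,1,1,1,1,1,1,1,1,1,1,1,1,1,1).

Computing H_k = (kernel of ∂_k) / (image of ∂_{k+1}):

  H_2: rank ker ∂_2 − rank ∂_3 = (18 − 17) − 0 = 1, and there is no ∂_3, so H_2 = Z.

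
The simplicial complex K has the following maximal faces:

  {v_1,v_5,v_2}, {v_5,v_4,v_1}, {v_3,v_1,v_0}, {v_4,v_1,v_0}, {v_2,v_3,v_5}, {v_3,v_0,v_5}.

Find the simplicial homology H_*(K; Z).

Fix the vertex order v_0 < v_1 < v_2 < v_3 < v_4 < v_5 and write every simplex with vertices in increasing order. Then dim K = 2 and the simplices of K are:

  0-simplices (6): [v_0], [v_1], [v_2], [v_3], [v_4], [v_5]
  1-simplices (12): [v_0,v_1], [v_0,v_3], [v_0,v_4], [v_0,v_5], [v_1,v_2], [v_1,v_3], [v_1,v_4], [v_1,v_5], [v_2,v_3], [v_2,v_5], [v_3,v_5], [v_4,v_5]
  2-simplices (6): [v_0,v_1,v_3], [v_0,v_1,v_4], [v_0,v_3,v_5], [v_1,v_2,v_5], [v_1,v_4,v_5], [v_2,v_3,v_5]

so the chain groups are C_0 ≅ Z^6, C_1 ≅ Z^12, C_2 ≅ Z^6.

∂_1: C_1 → C_0 maps an edge to its endpoints' difference, ∂[p,q] = q − p.
The resulting 6×12 matrix has rank 5, and its Smith normal form has invariant factors (1,1,1,1,1).

∂_2: C_2 → C_1 acts by ∂[p,q,r] = [q,r] − [p,r] + [p,q]. For instance
  ∂[v_2,v_3,v_5] = [v_3,v_5] − [v_2,v_5] + [v_2,v_3],
  ∂[v_1,v_4,v_5] = [v_4,v_5] − [v_1,v_5] + [v_1,v_4].
This gives a 12×6 integer matrix of rank 6; reducing to Smith normal form yields diagonal entries (1,1,1,1,1,1).

From H_k ≅ ker(∂_k) / im(∂_{k+1}) we obtain:

  H_0: rank C_0 − rank ∂_1 = 6 − 5 = 1, and the invariant factors of ∂_1 are all 1, so H_0 = Z.
  H_1: rank ker ∂_1 − rank ∂_2 = (12 − 5) − 6 = 1, and the invariant factors of ∂_2 are all 1, so H_1 = Z.
  H_2: rank ker ∂_2 − rank ∂_3 = (6 − 6) − 0 = 0, and there is no ∂_3, so H_2 = 0.

(K is a triangulation of the cylinder S^1 x I.)

H_0 = Z,  H_1 = Z,  H_2 = 0.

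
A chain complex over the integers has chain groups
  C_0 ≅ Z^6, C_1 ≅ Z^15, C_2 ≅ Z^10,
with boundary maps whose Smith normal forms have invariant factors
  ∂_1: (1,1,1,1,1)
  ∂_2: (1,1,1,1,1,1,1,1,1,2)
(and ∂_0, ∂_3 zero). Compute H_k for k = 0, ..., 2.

H_0 = Z,  H_1 = Z/2,  H_2 = 0.

H_0: b_0 = 6 − 0 − 5 = 1; torsion from ∂_1 factors > 1: none. So H_0 = Z.
H_1: b_1 = 15 − 5 − 10 = 0; torsion from ∂_2 factors > 1: [2]. So H_1 = Z/2.
H_2: b_2 = 10 − 10 − 0 = 0; torsion from ∂_3 factors > 1: none. So H_2 = 0.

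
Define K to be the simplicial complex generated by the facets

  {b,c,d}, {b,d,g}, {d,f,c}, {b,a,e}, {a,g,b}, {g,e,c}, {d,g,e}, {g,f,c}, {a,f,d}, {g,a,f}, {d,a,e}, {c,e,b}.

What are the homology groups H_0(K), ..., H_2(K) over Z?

Order the vertices as a < b < c < d < e < f < g. Listing each simplex with vertices in this order, K has dimension 2 with simplices:

  0-simplices (7): a, b, c, d, e, f, g
  1-simplices (18): ab, ad, ae, af, ag, bc, bd, be, bg, cd, ce, cf, cg, de, df, dg, eg, fg
  2-simplices (12): abe, abg, ade, adf, afg, bcd, bce, bdg, cdf, ceg, cfg, deg

so the chain groups are C_0 ≅ Z^7, C_1 ≅ Z^18, C_2 ≅ Z^12.

Boundary ∂_1: C_1 → C_0 sends each edge [p,q] (with p < q) to q − p. For instance
  ∂dg = g − d.
This gives a 7×18 integer matrix of rank 6; reducing to Smith normal form yields diagonal entries (1,1,1,1,1,1).

∂_2: C_2 → C_1 sends each 2-simplex [p,q,r] to [q,r] − [p,r] + [p,q]. For instance
  ∂ceg = eg − cg + ce,
  ∂abe = be − ae + ab.
As a 18×12 matrix over Z this has rank 12, with invariant factors (1,1,1,1,1,1,1,1,1,1,1,2).

Now H_k = ker ∂_k / im ∂_{k+1}, so:

  H_0: rank C_0 − rank ∂_1 = 7 − 6 = 1, and the invariant factors of ∂_1 are all 1, so H_0 = Z.
  H_1: rank ker ∂_1 − rank ∂_2 = (18 − 6) − 12 = 0, and ∂_2 has invariant factor 2 > 1, so H_1 = Z/2.
  H_2: rank ker ∂_2 − rank ∂_3 = (12 − 12) − 0 = 0, and there is no ∂_3, so H_2 = 0.

As a check, the Euler characteristic is 7 − 18 + 12 = 1, which agrees with 1 − 0 + 0 = 1.
(K is a triangulation of the real projective plane RP^2.)

H_0 = Z,  H_1 = Z/2,  H_2 = 0.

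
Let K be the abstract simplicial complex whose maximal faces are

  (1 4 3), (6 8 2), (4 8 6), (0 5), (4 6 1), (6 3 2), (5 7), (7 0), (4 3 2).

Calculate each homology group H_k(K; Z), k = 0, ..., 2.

We work with the vertex ordering 0 < 1 < 2 < 3 < 4 < 5 < 6 < 7 < 8. The simplices of K, each written with vertices in increasing order, are:

  0-simplices (9): [0], [1], [2], [3], [4], [5], [6], [7], [8]
  1-simplices (15): [0,5], [0,7], [1,3], [1,4], [1,6], [2,3], [2,4], [2,6], [2,8], [3,4], [3,6], [4,6], [4,8], [5,7], [6,8]
  2-simplices (6): [1,3,4], [1,4,6], [2,3,4], [2,3,6], [2,6,8], [4,6,8]

Hence C_0 ≅ Z^9, C_1 ≅ Z^15, C_2 ≅ Z^6.

Boundary ∂_1: C_1 → C_0 sends each edge [p,q] (with p < q) to q − p.
The 9×15 boundary matrix has rank 7 and Smith normal form diag(1,1,1,1,1,1,1).

The boundary map ∂_2: C_2 → C_1 maps a triangle to the signed sum of its edges. For instance
  ∂[4,6,8] = [6,8] − [4,8] + [4,6],
  ∂[2,6,8] = [6,8] − [2,8] + [2,6].
As a 15×6 matrix over Z this has rank 6, with invariant factors (1,1,1,1,1,1).

Computing H_k = (kernel of ∂_k) / (image of ∂_{k+1}):

  H_0: rank C_0 − rank ∂_1 = 9 − 7 = 2, and the invariant factors of ∂_1 are all 1, so H_0 ≅ Z^2.
  H_1: rank ker ∂_1 − rank ∂_2 = (15 − 7) − 6 = 2, and the invariant factors of ∂_2 are all 1, so H_1 ≅ Z^2.
  H_2: rank ker ∂_2 − rank ∂_3 = (6 − 6) − 0 = 0, and there is no ∂_3, so H_2 ≅ 0.

H_0 = Z^2,  H_1 = Z^2,  H_2 = 0.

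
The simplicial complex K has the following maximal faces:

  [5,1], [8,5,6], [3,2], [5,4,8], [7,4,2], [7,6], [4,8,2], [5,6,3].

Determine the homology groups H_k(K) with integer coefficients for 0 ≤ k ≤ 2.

H_0 ≅ Z,  H_1 ≅ Z^2,  H_2 = 0.

We work with the vertex ordering 1 < 2 < 3 < 4 < 5 < 6 < 7 < 8. The simplices of K, each written with vertices in increasing order, are:

  0-simplices (8): [1], [2], [3], [4], [5], [6], [7], [8]
  1-simplices (14): [1,5], [2,3], [2,4], [2,7], [2,8], [3,5], [3,6], [4,5], [4,7], [4,8], [5,6], [5,8], [6,7], [6,8]
  2-simplices (5): [2,4,7], [2,4,8], [3,5,6], [4,5,8], [5,6,8]

so the chain groups are C_0 ≅ Z^8, C_1 ≅ Z^14, C_2 ≅ Z^5.

Boundary ∂_1: C_1 → C_0 sends each edge [p,q] (with p < q) to q − p. For instance
  ∂[5,6] = [6] − [5].
The resulting 8×14 matrix has rank 7, and its Smith normal form has invariant factors (1,1,1,1,1,1,1).

The boundary map ∂_2: C_2 → C_1 acts by ∂[p,q,r] = [q,r] − [p,r] + [p,q]. For instance
  ∂[2,4,7] = [4,7] − [2,7] + [2,4],
  ∂[4,5,8] = [5,8] − [4,8] + [4,5].
This gives a 14×5 integer matrix of rank 5; reducing to Smith normal form yields diagonal entries (1,1,1,1,1).

Now H_k = ker ∂_k / im ∂_{k+1}, so:

  H_0: rank C_0 − rank ∂_1 = 8 − 7 = 1, and the invariant factors of ∂_1 are all 1, so H_0 ≅ Z.
  H_1: rank ker ∂_1 − rank ∂_2 = (14 − 7) − 5 = 2, and the invariant factors of ∂_2 are all 1, so H_1 ≅ Z^2.
  H_2: rank ker ∂_2 − rank ∂_3 = (5 − 5) − 0 = 0, and there is no ∂_3, so H_2 ≅ 0.

As a check, the Euler characteristic is 8 − 14 + 5 = -1, which agrees with 1 − 2 + 0 = -1.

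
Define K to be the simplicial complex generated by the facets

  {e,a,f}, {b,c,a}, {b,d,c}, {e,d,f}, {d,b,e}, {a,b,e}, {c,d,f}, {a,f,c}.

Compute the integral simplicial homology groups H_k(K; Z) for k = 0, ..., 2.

K has 6 vertices, 12 edges, 8 triangles.
rank ∂_0 = 0, rank ∂_1 = 5 ⇒ b_0 = 6 − 0 − 5 = 1; all invariant factors of ∂_1 are 1 so no torsion. So H_0 = Z.
rank ∂_1 = 5, rank ∂_2 = 7 ⇒ b_1 = 12 − 5 − 7 = 0; all invariant factors of ∂_2 are 1 so no torsion. So H_1 = 0.
rank ∂_2 = 7, rank ∂_3 = 0 ⇒ b_2 = 8 − 7 − 0 = 1. So H_2 = Z.

H_0 ≅ Z,  H_1 = 0,  H_2 ≅ Z.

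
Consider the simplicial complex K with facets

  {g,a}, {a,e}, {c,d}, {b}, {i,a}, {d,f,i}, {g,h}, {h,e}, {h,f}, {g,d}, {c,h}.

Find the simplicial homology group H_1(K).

Order the vertices as a < b < c < d < e < f < g < h < i. Listing each simplex with vertices in this order, K has dimension 2 with simplices:

  0-simplices (9): a, b, c, d, e, f, g, h, i
  1-simplices (12): ae, ag, ai, cd, ch, df, dg, di, eh, fh, fi, gh
  2-simplices (1): dfi

Hence C_0 ≅ Z^9, C_1 ≅ Z^12, C_2 ≅ Z^1.

The boundary map ∂_1: C_1 → C_0 maps an edge to its endpoints' difference, ∂[p,q] = q − p. For instance
  ∂cd = d − c.
The 9×12 boundary matrix has rank 7 and Smith normal form diag(1,1,1,1,1,1,1).

The boundary map ∂_2: C_2 → C_1 acts by ∂[p,q,r] = [q,r] − [p,r] + [p,q]. For instance
  ∂dfi = fi − di + df.
This gives a 12×1 integer matrix of rank 1; reducing to Smith normal form yields diagonal entries (1).

Now H_k = ker ∂_k / im ∂_{k+1}, so:

  H_1: rank ker ∂_1 − rank ∂_2 = (12 − 7) − 1 = 4, and the invariant factors of ∂_2 are all 1, so H_1 = Z^4.

H_1 ≅ Z^4.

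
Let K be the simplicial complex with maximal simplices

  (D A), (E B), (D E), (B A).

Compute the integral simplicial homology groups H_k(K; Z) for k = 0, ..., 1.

Order the vertices as A < B < D < E. Listing each simplex with vertices in this order, K has dimension 1 with simplices:

  0-simplices (4): A, B, D, E
  1-simplices (4): AB, AD, BE, DE

so the chain groups are C_0 ≅ Z^4, C_1 ≅ Z^4.

Boundary ∂_1: C_1 → C_0 is given by ∂[p,q] = [q] − [p].
The 4×4 boundary matrix has rank 3 and Smith normal form diag(1,1,1).

Reading off H_k = ker ∂_k / im ∂_{k+1}:

  H_0: rank C_0 − rank ∂_1 = 4 − 3 = 1, and the invariant factors of ∂_1 are all 1, so H_0 = Z.
  H_1: rank ker ∂_1 − rank ∂_2 = (4 − 3) − 0 = 1, and there is no ∂_2, so H_1 = Z.

As a check, the Euler characteristic is 4 − 4 = 0, which agrees with 1 − 1 = 0.
(K is a triangulation of the circle S^1.)

H_0 = Z,  H_1 = Z.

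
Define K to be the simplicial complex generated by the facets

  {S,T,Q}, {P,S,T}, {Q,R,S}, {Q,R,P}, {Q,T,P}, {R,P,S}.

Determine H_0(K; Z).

We work with the vertex ordering P < Q < R < S < T. The simplices of K, each written with vertices in increasing order, are:

  0-simplices (5): P, Q, R, S, T
  1-simplices (9): PQ, PR, PS, PT, QR, QS, QT, RS, ST
  2-simplices (6): PQR, PQT, PRS, PST, QRS, QST

giving chain groups C_0 ≅ Z^5, C_1 ≅ Z^9, C_2 ≅ Z^6.

∂_1: C_1 → C_0 maps an edge to its endpoints' difference, ∂[p,q] = q − p. For instance
  ∂ST = T − S.
As a 5×9 matrix over Z this has rank 4, with invariant factors (1,1,1,1).

Boundary ∂_2: C_2 → C_1 acts by ∂[p,q,r] = [q,r] − [p,r] + [p,q]. For instance
  ∂QRS = RS − QS + QR,
  ∂PQR = QR − PR + PQ.
This gives a 9×6 integer matrix of rank 5; reducing to Smith normal form yields diagonal entries (1,1,1,1,1).

Computing H_k = (kernel of ∂_k) / (image of ∂_{k+1}):

  H_0: rank C_0 − rank ∂_1 = 5 − 4 = 1, and the invariant factors of ∂_1 are all 1, so H_0 = Z.

H_0 = Z.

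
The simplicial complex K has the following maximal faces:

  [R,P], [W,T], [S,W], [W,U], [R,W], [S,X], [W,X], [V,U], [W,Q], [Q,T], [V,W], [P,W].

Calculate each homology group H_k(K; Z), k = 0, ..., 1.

We work with the vertex ordering P < Q < R < S < T < U < V < W < X. The simplices of K, each written with vertices in increasing order, are:

  0-simplices (9): P, Q, R, S, T, U, V, W, X
  1-simplices (12): PR, PW, QT, QW, RW, SW, SX, TW, UV, UW, VW, WX

giving chain groups C_0 ≅ Z^9, C_1 ≅ Z^12.

∂_1: C_1 → C_0 maps an edge to its endpoints' difference, ∂[p,q] = q − p.
The resulting 9×12 matrix has rank 8, and its Smith normal form has invariant factors (1,1,1,1,1,1,1,1).

Reading off H_k = ker ∂_k / im ∂_{k+1}:

  H_0: rank C_0 − rank ∂_1 = 9 − 8 = 1, and the invariant factors of ∂_1 are all 1, so H_0 ≅ Z.
  H_1: rank ker ∂_1 − rank ∂_2 = (12 − 8) − 0 = 4, and there is no ∂_2, so H_1 ≅ Z^4.

(K is a triangulation of a wedge of 4 circles.)

H_0 ≅ Z,  H_1 ≅ Z^4.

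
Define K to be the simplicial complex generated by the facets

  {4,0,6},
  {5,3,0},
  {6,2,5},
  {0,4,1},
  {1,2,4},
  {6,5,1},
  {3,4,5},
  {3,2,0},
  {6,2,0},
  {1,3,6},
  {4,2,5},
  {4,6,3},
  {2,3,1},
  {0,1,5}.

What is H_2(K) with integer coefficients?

K has 7 vertices, 21 edges, 14 triangles.
rank ∂_2 = 13, rank ∂_3 = 0 ⇒ b_2 = 14 − 13 − 0 = 1. So H_2 = Z.

H_2 = Z.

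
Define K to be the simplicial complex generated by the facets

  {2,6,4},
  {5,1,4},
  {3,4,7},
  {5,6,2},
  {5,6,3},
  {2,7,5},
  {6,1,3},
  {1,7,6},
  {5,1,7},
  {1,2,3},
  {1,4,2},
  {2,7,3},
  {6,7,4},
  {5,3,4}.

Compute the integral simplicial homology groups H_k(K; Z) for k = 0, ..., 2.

Order the vertices as 1 < 2 < 3 < 4 < 5 < 6 < 7. Listing each simplex with vertices in this order, K has dimension 2 with simplices:

  0-simplices (7): [1], [2], [3], [4], [5], [6], [7]
  1-simplices (21): [1,2], [1,3], [1,4], [1,5], [1,6], [1,7], [2,3], [2,4], [2,5], [2,6], [2,7], [3,4], [3,5], [3,6], [3,7], [4,5], [4,6], [4,7], [5,6], [5,7], [6,7]
  2-simplices (14): [1,2,3], [1,2,4], [1,3,6], [1,4,5], [1,5,7], [1,6,7], [2,3,7], [2,4,6], [2,5,6], [2,5,7], [3,4,5], [3,4,7], [3,5,6], [4,6,7]

Hence C_0 ≅ Z^7, C_1 ≅ Z^21, C_2 ≅ Z^14.

Boundary ∂_1: C_1 → C_0 is given by ∂[p,q] = [q] − [p]. For instance
  ∂[1,4] = [4] − [1].
This gives a 7×21 integer matrix of rank 6; reducing to Smith normal form yields diagonal entries (1,1,1,1,1,1).

∂_2: C_2 → C_1 acts by ∂[p,q,r] = [q,r] − [p,r] + [p,q]. For instance
  ∂[2,5,6] = [5,6] − [2,6] + [2,5],
  ∂[1,4,5] = [4,5] − [1,5] + [1,4].
As a 21×14 matrix over Z this has rank 13, with invariant factors (1,1,1,1,1,1,1,1,1,1,1,1,1).

Computing H_k = (kernel of ∂_k) / (image of ∂_{k+1}):

  H_0: rank C_0 − rank ∂_1 = 7 − 6 = 1, and the invariant factors of ∂_1 are all 1, so H_0 = Z.
  H_1: rank ker ∂_1 − rank ∂_2 = (21 − 6) − 13 = 2, and the invariant factors of ∂_2 are all 1, so H_1 = Z^2.
  H_2: rank ker ∂_2 − rank ∂_3 = (14 − 13) − 0 = 1, and there is no ∂_3, so H_2 = Z.

As a check, the Euler characteristic is 7 − 21 + 14 = 0, which agrees with 1 − 2 + 1 = 0.

H_0 = Z,  H_1 = Z^2,  H_2 = Z.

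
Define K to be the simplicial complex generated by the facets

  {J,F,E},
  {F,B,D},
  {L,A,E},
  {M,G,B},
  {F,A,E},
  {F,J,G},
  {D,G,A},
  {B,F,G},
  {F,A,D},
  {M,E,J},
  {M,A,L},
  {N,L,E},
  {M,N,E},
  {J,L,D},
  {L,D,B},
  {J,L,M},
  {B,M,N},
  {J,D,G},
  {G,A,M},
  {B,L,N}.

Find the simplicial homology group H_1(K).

K has 10 vertices, 30 edges, 20 triangles.
rank ∂_1 = 9, rank ∂_2 = 20 ⇒ b_1 = 30 − 9 − 20 = 1; ∂_2 has invariant factor(s) [2] giving torsion. So H_1 = Z ⊕ Z/2.

H_1 ≅ Z ⊕ Z/2.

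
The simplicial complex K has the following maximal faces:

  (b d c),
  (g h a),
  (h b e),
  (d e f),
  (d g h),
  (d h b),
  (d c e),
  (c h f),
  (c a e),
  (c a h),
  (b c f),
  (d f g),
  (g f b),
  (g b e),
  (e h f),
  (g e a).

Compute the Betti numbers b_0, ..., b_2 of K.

Fix the vertex order a < b < c < d < e < f < g < h and write every simplex with vertices in increasing order. Then dim K = 2 and the simplices of K are:

  0-simplices (8): a, b, c, d, e, f, g, h
  1-simplices (24): ac, ae, ag, ah, bc, bd, be, bf, bg, bh, cd, ce, cf, ch, de, df, dg, dh, ef, eg, eh, fg, fh, gh
  2-simplices (16): ace, ach, aeg, agh, bcd, bcf, bdh, beg, beh, bfg, cde, cfh, def, dfg, dgh, efh

Hence C_0 ≅ Z^8, C_1 ≅ Z^24, C_2 ≅ Z^16.

Boundary ∂_1: C_1 → C_0 sends each edge [p,q] (with p < q) to q − p. For instance
  ∂gh = h − g.
The resulting 8×24 matrix has rank 7, and its Smith normal form has invariant factors (1,1,1,1,1,1,1).

The boundary map ∂_2: C_2 → C_1 maps a triangle to the signed sum of its edges. For instance
  ∂dfg = fg − dg + df,
  ∂bcf = cf − bf + bc.
The resulting 24×16 matrix has rank 15, and its Smith normal form has invariant factors (1,1,1,1,1,1,1,1,1,1,1,1,1,1,1).

Reading off H_k = ker ∂_k / im ∂_{k+1}:

  H_0: rank C_0 − rank ∂_1 = 8 − 7 = 1, and the invariant factors of ∂_1 are all 1, so H_0 ≅ Z.
  H_1: rank ker ∂_1 − rank ∂_2 = (24 − 7) − 15 = 2, and the invariant factors of ∂_2 are all 1, so H_1 ≅ Z^2.
  H_2: rank ker ∂_2 − rank ∂_3 = (16 − 15) − 0 = 1, and there is no ∂_3, so H_2 ≅ Z.

Hence the Betti numbers are b_0 = 1, b_1 = 2, b_2 = 1.

b_0 = 1, b_1 = 2, b_2 = 1.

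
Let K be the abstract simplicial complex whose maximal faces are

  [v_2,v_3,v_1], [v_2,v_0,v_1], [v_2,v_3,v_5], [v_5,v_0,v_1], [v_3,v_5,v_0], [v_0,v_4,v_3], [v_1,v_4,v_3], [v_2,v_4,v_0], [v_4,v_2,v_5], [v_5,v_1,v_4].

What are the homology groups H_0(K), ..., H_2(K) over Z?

H_0 ≅ Z,  H_1 ≅ Z/2,  H_2 = 0.

Order the vertices as v_0 < v_1 < v_2 < v_3 < v_4 < v_5. Listing each simplex with vertices in this order, K has dimension 2 with simplices:

  0-simplices (6): [v_0], [v_1], [v_2], [v_3], [v_4], [v_5]
  1-simplices (15): (15 of them)
  2-simplices (10): [v_0,v_1,v_2], [v_0,v_1,v_5], [v_0,v_2,v_4], [v_0,v_3,v_4], [v_0,v_3,v_5], [v_1,v_2,v_3], [v_1,v_3,v_4], [v_1,v_4,v_5], [v_2,v_3,v_5], [v_2,v_4,v_5]

giving chain groups C_0 ≅ Z^6, C_1 ≅ Z^15, C_2 ≅ Z^10.

Boundary ∂_1: C_1 → C_0 sends each edge [p,q] (with p < q) to q − p.
The 6×15 boundary matrix has rank 5 and Smith normal form diag(1,1,1,1,1).

∂_2: C_2 → C_1 acts by ∂[p,q,r] = [q,r] − [p,r] + [p,q]. For instance
  ∂[v_0,v_3,v_5] = [v_3,v_5] − [v_0,v_5] + [v_0,v_3],
  ∂[v_1,v_4,v_5] = [v_4,v_5] − [v_1,v_5] + [v_1,v_4].
This gives a 15×10 integer matrix of rank 10; reducing to Smith normal form yields diagonal entries (1,1,1,1,1,1,1,1,1,2).

Computing H_k = (kernel of ∂_k) / (image of ∂_{k+1}):

  H_0: rank C_0 − rank ∂_1 = 6 − 5 = 1, and the invariant factors of ∂_1 are all 1, so H_0 = Z.
  H_1: rank ker ∂_1 − rank ∂_2 = (15 − 5) − 10 = 0, and ∂_2 has invariant factor 2 > 1, so H_1 = Z/2.
  H_2: rank ker ∂_2 − rank ∂_3 = (10 − 10) − 0 = 0, and there is no ∂_3, so H_2 = 0.

(K is a triangulation of the real projective plane RP^2.)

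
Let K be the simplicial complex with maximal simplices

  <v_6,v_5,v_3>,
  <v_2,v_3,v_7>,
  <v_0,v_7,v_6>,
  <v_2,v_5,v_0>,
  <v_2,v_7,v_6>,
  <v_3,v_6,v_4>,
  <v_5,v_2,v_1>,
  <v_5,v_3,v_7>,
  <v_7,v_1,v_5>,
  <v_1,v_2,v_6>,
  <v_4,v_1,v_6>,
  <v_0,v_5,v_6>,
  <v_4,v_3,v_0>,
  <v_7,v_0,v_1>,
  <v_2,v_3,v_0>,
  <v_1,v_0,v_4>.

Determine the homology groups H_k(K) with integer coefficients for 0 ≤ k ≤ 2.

H_0 ≅ Z,  H_1 ≅ Z^2,  H_2 ≅ Z.

K has 8 vertices, 24 edges, 16 triangles.
rank ∂_0 = 0, rank ∂_1 = 7 ⇒ b_0 = 8 − 0 − 7 = 1; all invariant factors of ∂_1 are 1 so no torsion. So H_0 = Z.
rank ∂_1 = 7, rank ∂_2 = 15 ⇒ b_1 = 24 − 7 − 15 = 2; all invariant factors of ∂_2 are 1 so no torsion. So H_1 = Z^2.
rank ∂_2 = 15, rank ∂_3 = 0 ⇒ b_2 = 16 − 15 − 0 = 1. So H_2 = Z.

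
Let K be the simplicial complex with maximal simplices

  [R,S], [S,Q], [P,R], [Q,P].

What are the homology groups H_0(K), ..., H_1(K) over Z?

Take the total order P < Q < R < S on the vertex set. Then K (dimension 1) consists of the simplices:

  0-simplices (4): P, Q, R, S
  1-simplices (4): PQ, PR, QS, RS

so the chain groups are C_0 ≅ Z^4, C_1 ≅ Z^4.

∂_1: C_1 → C_0 is given by ∂[p,q] = [q] − [p].
As a 4×4 matrix over Z this has rank 3, with invariant factors (1,1,1).

From H_k ≅ ker(∂_k) / im(∂_{k+1}) we obtain:

  H_0: rank C_0 − rank ∂_1 = 4 − 3 = 1, and the invariant factors of ∂_1 are all 1, so H_0 ≅ Z.
  H_1: rank ker ∂_1 − rank ∂_2 = (4 − 3) − 0 = 1, and there is no ∂_2, so H_1 ≅ Z.

As a check, the Euler characteristic is 4 − 4 = 0, which agrees with 1 − 1 = 0.
(K is a triangulation of the circle S^1.)

H_0 = Z,  H_1 = Z.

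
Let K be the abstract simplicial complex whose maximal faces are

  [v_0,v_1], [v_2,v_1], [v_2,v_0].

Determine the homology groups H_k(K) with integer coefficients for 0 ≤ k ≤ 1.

Take the total order v_0 < v_1 < v_2 on the vertex set. Then K (dimension 1) consists of the simplices:

  0-simplices (3): [v_0], [v_1], [v_2]
  1-simplices (3): [v_0,v_1], [v_0,v_2], [v_1,v_2]

so the chain groups are C_0 ≅ Z^3, C_1 ≅ Z^3.

Boundary ∂_1: C_1 → C_0 is given by ∂[p,q] = [q] − [p]. For instance
  ∂[v_1,v_2] = [v_2] − [v_1].
The resulting 3×3 matrix has rank 2, and its Smith normal form has invariant factors (1,1).

Reading off H_k = ker ∂_k / im ∂_{k+1}:

  H_0: rank C_0 − rank ∂_1 = 3 − 2 = 1, and the invariant factors of ∂_1 are all 1, so H_0 ≅ Z.
  H_1: rank ker ∂_1 − rank ∂_2 = (3 − 2) − 0 = 1, and there is no ∂_2, so H_1 ≅ Z.

H_0 ≅ Z,  H_1 ≅ Z.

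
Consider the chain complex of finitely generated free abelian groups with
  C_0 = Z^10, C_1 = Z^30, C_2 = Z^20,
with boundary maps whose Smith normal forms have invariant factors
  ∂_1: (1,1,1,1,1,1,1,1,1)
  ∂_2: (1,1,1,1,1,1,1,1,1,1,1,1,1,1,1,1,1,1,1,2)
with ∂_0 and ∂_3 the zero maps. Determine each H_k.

H_0: b_0 = 10 − 0 − 9 = 1; torsion from ∂_1 factors > 1: none. So H_0 ≅ Z.
H_1: b_1 = 30 − 9 − 20 = 1; torsion from ∂_2 factors > 1: [2]. So H_1 ≅ Z ⊕ Z/2.
H_2: b_2 = 20 − 20 − 0 = 0; torsion from ∂_3 factors > 1: none. So H_2 ≅ 0.

H_0 ≅ Z,  H_1 ≅ Z ⊕ Z/2,  H_2 = 0.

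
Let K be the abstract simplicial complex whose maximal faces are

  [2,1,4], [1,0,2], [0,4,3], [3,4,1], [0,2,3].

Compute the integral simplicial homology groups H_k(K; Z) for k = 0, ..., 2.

We work with the vertex ordering 0 < 1 < 2 < 3 < 4. The simplices of K, each written with vertices in increasing order, are:

  0-simplices (5): [0], [1], [2], [3], [4]
  1-simplices (10): [0,1], [0,2], [0,3], [0,4], [1,2], [1,3], [1,4], [2,3], [2,4], [3,4]
  2-simplices (5): [0,1,2], [0,2,3], [0,3,4], [1,2,4], [1,3,4]

so the chain groups are C_0 ≅ Z^5, C_1 ≅ Z^10, C_2 ≅ Z^5.

The boundary map ∂_1: C_1 → C_0 sends each edge [p,q] (with p < q) to q − p. For instance
  ∂[0,3] = [3] − [0].
The 5×10 boundary matrix has rank 4 and Smith normal form diag(1,1,1,1).

The boundary map ∂_2: C_2 → C_1 acts by ∂[p,q,r] = [q,r] − [p,r] + [p,q]. For instance
  ∂[1,2,4] = [2,4] − [1,4] + [1,2],
  ∂[0,2,3] = [2,3] − [0,3] + [0,2].
The 10×5 boundary matrix has rank 5 and Smith normal form diag(1,1,1,1,1).

Now H_k = ker ∂_k / im ∂_{k+1}, so:

  H_0: rank C_0 − rank ∂_1 = 5 − 4 = 1, and the invariant factors of ∂_1 are all 1, so H_0 ≅ Z.
  H_1: rank ker ∂_1 − rank ∂_2 = (10 − 4) − 5 = 1, and the invariant factors of ∂_2 are all 1, so H_1 ≅ Z.
  H_2: rank ker ∂_2 − rank ∂_3 = (5 − 5) − 0 = 0, and there is no ∂_3, so H_2 ≅ 0.

As a check, the Euler characteristic is 5 − 10 + 5 = 0, which agrees with 1 − 1 + 0 = 0.
(K is a triangulation of the Möbius band.)

H_0 ≅ Z,  H_1 ≅ Z,  H_2 = 0.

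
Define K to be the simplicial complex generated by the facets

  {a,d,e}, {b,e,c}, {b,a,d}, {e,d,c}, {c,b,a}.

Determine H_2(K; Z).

Order the vertices as a < b < c < d < e. Listing each simplex with vertices in this order, K has dimension 2 with simplices:

  0-simplices (5): a, b, c, d, e
  1-simplices (10): ab, ac, ad, ae, bc, bd, be, cd, ce, de
  2-simplices (5): abc, abd, ade, bce, cde

so the chain groups are C_0 ≅ Z^5, C_1 ≅ Z^10, C_2 ≅ Z^5.

Boundary ∂_1: C_1 → C_0 is given by ∂[p,q] = [q] − [p]. For instance
  ∂de = e − d.
This gives a 5×10 integer matrix of rank 4; reducing to Smith normal form yields diagonal entries (1,1,1,1).

Boundary ∂_2: C_2 → C_1 sends each 2-simplex [p,q,r] to [q,r] − [p,r] + [p,q]. For instance
  ∂bce = ce − be + bc,
  ∂abd = bd − ad + ab.
This gives a 10×5 integer matrix of rank 5; reducing to Smith normal form yields diagonal entries (1,1,1,1,1).

Now H_k = ker ∂_k / im ∂_{k+1}, so:

  H_2: rank ker ∂_2 − rank ∂_3 = (5 − 5) − 0 = 0, and there is no ∂_3, so H_2 ≅ 0.

(K is a triangulation of the Möbius band.)

H_2 = 0.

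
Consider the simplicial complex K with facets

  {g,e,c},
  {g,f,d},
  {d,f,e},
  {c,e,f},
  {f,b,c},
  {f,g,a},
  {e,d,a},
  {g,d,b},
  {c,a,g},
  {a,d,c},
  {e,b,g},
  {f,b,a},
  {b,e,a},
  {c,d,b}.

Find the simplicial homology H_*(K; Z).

Fix the vertex order a < b < c < d < e < f < g and write every simplex with vertices in increasing order. Then dim K = 2 and the simplices of K are:

  0-simplices (7): a, b, c, d, e, f, g
  1-simplices (21): ab, ac, ad, ae, af, ag, bc, bd, be, bf, bg, cd, ce, cf, cg, de, df, dg, ef, eg, fg
  2-simplices (14): abe, abf, acd, acg, ade, afg, bcd, bcf, bdg, beg, cef, ceg, def, dfg

so the chain groups are C_0 ≅ Z^7, C_1 ≅ Z^21, C_2 ≅ Z^14.

Boundary ∂_1: C_1 → C_0 maps an edge to its endpoints' difference, ∂[p,q] = q − p. For instance
  ∂df = f − d.
As a 7×21 matrix over Z this has rank 6, with invariant factors (1,1,1,1,1,1).

The boundary map ∂_2: C_2 → C_1 maps a triangle to the signed sum of its edges. For instance
  ∂cef = ef − cf + ce,
  ∂acg = cg − ag + ac.
This gives a 21×14 integer matrix of rank 13; reducing to Smith normal form yields diagonal entries (1,1,1,1,1,1,1,1,1,1,1,1,1).

Computing H_k = (kernel of ∂_k) / (image of ∂_{k+1}):

  H_0: rank C_0 − rank ∂_1 = 7 − 6 = 1, and the invariant factors of ∂_1 are all 1, so H_0 = Z.
  H_1: rank ker ∂_1 − rank ∂_2 = (21 − 6) − 13 = 2, and the invariant factors of ∂_2 are all 1, so H_1 = Z^2.
  H_2: rank ker ∂_2 − rank ∂_3 = (14 − 13) − 0 = 1, and there is no ∂_3, so H_2 = Z.

As a check, the Euler characteristic is 7 − 21 + 14 = 0, which agrees with 1 − 2 + 1 = 0.

H_0 ≅ Z,  H_1 ≅ Z^2,  H_2 ≅ Z.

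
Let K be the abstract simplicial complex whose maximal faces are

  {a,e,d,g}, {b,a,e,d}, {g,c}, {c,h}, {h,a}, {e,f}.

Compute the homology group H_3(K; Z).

H_3 ≅ 0.

We work with the vertex ordering a < b < c < d < e < f < g < h. The simplices of K, each written with vertices in increasing order, are:

  0-simplices (8): a, b, c, d, e, f, g, h
  1-simplices (13): ab, ad, ae, ag, ah, bd, be, cg, ch, de, dg, ef, eg
  2-simplices (7): abd, abe, ade, adg, aeg, bde, deg
  3-simplices (2): abde, adeg

so the chain groups are C_0 ≅ Z^8, C_1 ≅ Z^13, C_2 ≅ Z^7, C_3 ≅ Z^2.

Boundary ∂_1: C_1 → C_0 is given by ∂[p,q] = [q] − [p].
The 8×13 boundary matrix has rank 7 and Smith normal form diag(1,1,1,1,1,1,1).

The boundary map ∂_2: C_2 → C_1 maps a triangle to the signed sum of its edges. For instance
  ∂deg = eg − dg + de,
  ∂aeg = eg − ag + ae.
The resulting 13×7 matrix has rank 5, and its Smith normal form has invariant factors (1,1,1,1,1).

Boundary ∂_3: C_3 → C_2 sends each 3-simplex σ to the alternating sum Σ_i (−1)^i (σ with its i-th vertex removed). For instance
  ∂adeg = deg − aeg + adg − ade,
  ∂abde = bde − ade + abe − abd.
The resulting 7×2 matrix has rank 2, and its Smith normal form has invariant factors (1,1).

Computing H_k = (kernel of ∂_k) / (image of ∂_{k+1}):

  H_3: rank ker ∂_3 − rank ∂_4 = (2 − 2) − 0 = 0, and there is no ∂_4, so H_3 = 0.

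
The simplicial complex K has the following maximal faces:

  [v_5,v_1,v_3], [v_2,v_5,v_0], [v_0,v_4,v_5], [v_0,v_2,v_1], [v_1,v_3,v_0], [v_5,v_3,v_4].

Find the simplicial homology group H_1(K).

H_1 = Z.

Order the vertices as v_0 < v_1 < v_2 < v_3 < v_4 < v_5. Listing each simplex with vertices in this order, K has dimension 2 with simplices:

  0-simplices (6): [v_0], [v_1], [v_2], [v_3], [v_4], [v_5]
  1-simplices (12): [v_0,v_1], [v_0,v_2], [v_0,v_3], [v_0,v_4], [v_0,v_5], [v_1,v_2], [v_1,v_3], [v_1,v_5], [v_2,v_5], [v_3,v_4], [v_3,v_5], [v_4,v_5]
  2-simplices (6): [v_0,v_1,v_2], [v_0,v_1,v_3], [v_0,v_2,v_5], [v_0,v_4,v_5], [v_1,v_3,v_5], [v_3,v_4,v_5]

Hence C_0 ≅ Z^6, C_1 ≅ Z^12, C_2 ≅ Z^6.

∂_1: C_1 → C_0 maps an edge to its endpoints' difference, ∂[p,q] = q − p. For instance
  ∂[v_0,v_3] = [v_3] − [v_0].
As a 6×12 matrix over Z this has rank 5, with invariant factors (1,1,1,1,1).

∂_2: C_2 → C_1 acts by ∂[p,q,r] = [q,r] − [p,r] + [p,q]. For instance
  ∂[v_0,v_2,v_5] = [v_2,v_5] − [v_0,v_5] + [v_0,v_2],
  ∂[v_0,v_1,v_3] = [v_1,v_3] − [v_0,v_3] + [v_0,v_1].
The 12×6 boundary matrix has rank 6 and Smith normal form diag(1,1,1,1,1,1).

From H_k ≅ ker(∂_k) / im(∂_{k+1}) we obtain:

  H_1: rank ker ∂_1 − rank ∂_2 = (12 − 5) − 6 = 1, and the invariant factors of ∂_2 are all 1, so H_1 ≅ Z.

(K is a triangulation of the cylinder S^1 x I.)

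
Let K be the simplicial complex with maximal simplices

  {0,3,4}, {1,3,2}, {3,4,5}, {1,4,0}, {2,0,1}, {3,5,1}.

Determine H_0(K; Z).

Take the total order 0 < 1 < 2 < 3 < 4 < 5 on the vertex set. Then K (dimension 2) consists of the simplices:

  0-simplices (6): [0], [1], [2], [3], [4], [5]
  1-simplices (12): [0,1], [0,2], [0,3], [0,4], [1,2], [1,3], [1,4], [1,5], [2,3], [3,4], [3,5], [4,5]
  2-simplices (6): [0,1,2], [0,1,4], [0,3,4], [1,2,3], [1,3,5], [3,4,5]

so the chain groups are C_0 ≅ Z^6, C_1 ≅ Z^12, C_2 ≅ Z^6.

The boundary map ∂_1: C_1 → C_0 maps an edge to its endpoints' difference, ∂[p,q] = q − p. For instance
  ∂[4,5] = [5] − [4].
As a 6×12 matrix over Z this has rank 5, with invariant factors (1,1,1,1,1).

∂_2: C_2 → C_1 sends each 2-simplex [p,q,r] to [q,r] − [p,r] + [p,q]. For instance
  ∂[0,3,4] = [3,4] − [0,4] + [0,3],
  ∂[1,2,3] = [2,3] − [1,3] + [1,2].
The 12×6 boundary matrix has rank 6 and Smith normal form diag(1,1,1,1,1,1).

Now H_k = ker ∂_k / im ∂_{k+1}, so:

  H_0: rank C_0 − rank ∂_1 = 6 − 5 = 1, and the invariant factors of ∂_1 are all 1, so H_0 ≅ Z.

(K is a triangulation of the cylinder S^1 x I.)

H_0 = Z.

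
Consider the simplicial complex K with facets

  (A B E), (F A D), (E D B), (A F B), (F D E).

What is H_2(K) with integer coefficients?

K has 5 vertices, 10 edges, 5 triangles.
rank ∂_2 = 5, rank ∂_3 = 0 ⇒ b_2 = 5 − 5 − 0 = 0. So H_2 = 0.

H_2 ≅ 0.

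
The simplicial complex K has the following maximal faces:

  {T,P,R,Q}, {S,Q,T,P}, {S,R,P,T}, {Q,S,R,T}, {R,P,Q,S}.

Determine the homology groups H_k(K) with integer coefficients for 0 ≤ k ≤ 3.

Fix the vertex order P < Q < R < S < T and write every simplex with vertices in increasing order. Then dim K = 3 and the simplices of K are:

  0-simplices (5): P, Q, R, S, T
  1-simplices (10): PQ, PR, PS, PT, QR, QS, QT, RS, RT, ST
  2-simplices (10): PQR, PQS, PQT, PRS, PRT, PST, QRS, QRT, QST, RST
  3-simplices (5): PQRS, PQRT, PQST, PRST, QRST

giving chain groups C_0 ≅ Z^5, C_1 ≅ Z^10, C_2 ≅ Z^10, C_3 ≅ Z^5.

Boundary ∂_1: C_1 → C_0 sends each edge [p,q] (with p < q) to q − p. For instance
  ∂QT = T − Q.
The resulting 5×10 matrix has rank 4, and its Smith normal form has invariant factors (1,1,1,1).

The boundary map ∂_2: C_2 → C_1 maps a triangle to the signed sum of its edges. For instance
  ∂QST = ST − QT + QS,
  ∂PQT = QT − PT + PQ.
The resulting 10×10 matrix has rank 6, and its Smith normal form has invariant factors (1,1,1,1,1,1).

Boundary ∂_3: C_3 → C_2 sends each 3-simplex σ to the alternating sum Σ_i (−1)^i (σ with its i-th vertex removed). For instance
  ∂PRST = RST − PST + PRT − PRS,
  ∂PQRS = QRS − PRS + PQS − PQR.
The 10×5 boundary matrix has rank 4 and Smith normal form diag(1,1,1,1).

From H_k ≅ ker(∂_k) / im(∂_{k+1}) we obtain:

  H_0: rank C_0 − rank ∂_1 = 5 − 4 = 1, and the invariant factors of ∂_1 are all 1, so H_0 = Z.
  H_1: rank ker ∂_1 − rank ∂_2 = (10 − 4) − 6 = 0, and the invariant factors of ∂_2 are all 1, so H_1 = 0.
  H_2: rank ker ∂_2 − rank ∂_3 = (10 − 6) − 4 = 0, and the invariant factors of ∂_3 are all 1, so H_2 = 0.
  H_3: rank ker ∂_3 − rank ∂_4 = (5 − 4) − 0 = 1, and there is no ∂_4, so H_3 = Z.

H_0 = Z,  H_1 = 0,  H_2 = 0,  H_3 = Z.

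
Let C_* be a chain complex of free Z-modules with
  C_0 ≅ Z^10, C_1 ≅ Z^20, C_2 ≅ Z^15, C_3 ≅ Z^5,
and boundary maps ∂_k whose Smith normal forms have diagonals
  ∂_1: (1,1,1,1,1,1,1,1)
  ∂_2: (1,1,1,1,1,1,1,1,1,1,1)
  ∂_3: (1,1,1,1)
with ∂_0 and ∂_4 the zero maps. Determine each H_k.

H_0: b_0 = 10 − 0 − 8 = 2; torsion from ∂_1 factors > 1: none. So H_0 ≅ Z^2.
H_1: b_1 = 20 − 8 − 11 = 1; torsion from ∂_2 factors > 1: none. So H_1 ≅ Z.
H_2: b_2 = 15 − 11 − 4 = 0; torsion from ∂_3 factors > 1: none. So H_2 ≅ 0.
H_3: b_3 = 5 − 4 − 0 = 1; torsion from ∂_4 factors > 1: none. So H_3 ≅ Z.

H_0 ≅ Z^2,  H_1 ≅ Z,  H_2 = 0,  H_3 ≅ Z.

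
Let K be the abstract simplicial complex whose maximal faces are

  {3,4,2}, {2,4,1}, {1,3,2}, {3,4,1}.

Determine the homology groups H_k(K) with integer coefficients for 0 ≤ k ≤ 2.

H_0 = Z,  H_1 = 0,  H_2 = Z.

Order the vertices as 1 < 2 < 3 < 4. Listing each simplex with vertices in this order, K has dimension 2 with simplices:

  0-simplices (4): [1], [2], [3], [4]
  1-simplices (6): [1,2], [1,3], [1,4], [2,3], [2,4], [3,4]
  2-simplices (4): [1,2,3], [1,2,4], [1,3,4], [2,3,4]

Hence C_0 ≅ Z^4, C_1 ≅ Z^6, C_2 ≅ Z^4.

∂_1: C_1 → C_0 is given by ∂[p,q] = [q] − [p]. For instance
  ∂[3,4] = [4] − [3].
The 4×6 boundary matrix has rank 3 and Smith normal form diag(1,1,1).

The boundary map ∂_2: C_2 → C_1 sends each 2-simplex [p,q,r] to [q,r] − [p,r] + [p,q]. For instance
  ∂[2,3,4] = [3,4] − [2,4] + [2,3],
  ∂[1,2,4] = [2,4] − [1,4] + [1,2].
This gives a 6×4 integer matrix of rank 3; reducing to Smith normal form yields diagonal entries (1,1,1).

Now H_k = ker ∂_k / im ∂_{k+1}, so:

  H_0: rank C_0 − rank ∂_1 = 4 − 3 = 1, and the invariant factors of ∂_1 are all 1, so H_0 ≅ Z.
  H_1: rank ker ∂_1 − rank ∂_2 = (6 − 3) − 3 = 0, and the invariant factors of ∂_2 are all 1, so H_1 ≅ 0.
  H_2: rank ker ∂_2 − rank ∂_3 = (4 − 3) − 0 = 1, and there is no ∂_3, so H_2 ≅ Z.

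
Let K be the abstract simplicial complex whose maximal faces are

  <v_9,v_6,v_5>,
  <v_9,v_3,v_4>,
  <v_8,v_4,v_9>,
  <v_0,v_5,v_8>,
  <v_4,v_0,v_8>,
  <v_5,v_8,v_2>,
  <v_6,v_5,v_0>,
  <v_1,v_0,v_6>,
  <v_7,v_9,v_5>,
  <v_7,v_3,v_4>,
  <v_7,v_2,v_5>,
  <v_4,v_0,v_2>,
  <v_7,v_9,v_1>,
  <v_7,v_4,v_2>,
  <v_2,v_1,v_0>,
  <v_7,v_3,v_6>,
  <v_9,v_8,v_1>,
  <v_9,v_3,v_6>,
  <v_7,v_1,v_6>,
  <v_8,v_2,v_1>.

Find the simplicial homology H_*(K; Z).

K has 10 vertices, 30 edges, 20 triangles.
rank ∂_0 = 0, rank ∂_1 = 9 ⇒ b_0 = 10 − 0 − 9 = 1; all invariant factors of ∂_1 are 1 so no torsion. So H_0 = Z.
rank ∂_1 = 9, rank ∂_2 = 20 ⇒ b_1 = 30 − 9 − 20 = 1; ∂_2 has invariant factor(s) [2] giving torsion. So H_1 = Z ⊕ Z/2.
rank ∂_2 = 20, rank ∂_3 = 0 ⇒ b_2 = 20 − 20 − 0 = 0. So H_2 = 0.

H_0 = Z,  H_1 = Z ⊕ Z/2,  H_2 = 0.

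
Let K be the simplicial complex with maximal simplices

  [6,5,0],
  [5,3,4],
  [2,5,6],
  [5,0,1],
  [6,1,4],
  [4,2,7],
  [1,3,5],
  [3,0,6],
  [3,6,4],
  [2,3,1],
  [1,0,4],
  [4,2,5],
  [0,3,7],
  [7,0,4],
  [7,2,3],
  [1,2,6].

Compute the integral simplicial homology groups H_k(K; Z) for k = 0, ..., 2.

H_0 ≅ Z,  H_1 ≅ Z^2,  H_2 ≅ Z.

We work with the vertex ordering 0 < 1 < 2 < 3 < 4 < 5 < 6 < 7. The simplices of K, each written with vertices in increasing order, are:

  0-simplices (8): [0], [1], [2], [3], [4], [5], [6], [7]
  1-simplices (24): (24 of them)
  2-simplices (16): [0,1,4], [0,1,5], [0,3,6], [0,3,7], [0,4,7], [0,5,6], [1,2,3], [1,2,6], [1,3,5], [1,4,6], [2,3,7], [2,4,5], [2,4,7], [2,5,6], [3,4,5], [3,4,6]

Hence C_0 ≅ Z^8, C_1 ≅ Z^24, C_2 ≅ Z^16.

Boundary ∂_1: C_1 → C_0 maps an edge to its endpoints' difference, ∂[p,q] = q − p. For instance
  ∂[2,6] = [6] − [2].
The resulting 8×24 matrix has rank 7, and its Smith normal form has invariant factors (1,1,1,1,1,1,1).

Boundary ∂_2: C_2 → C_1 maps a triangle to the signed sum of its edges. For instance
  ∂[3,4,5] = [4,5] − [3,5] + [3,4],
  ∂[0,3,6] = [3,6] − [0,6] + [0,3].
The 24×16 boundary matrix has rank 15 and Smith normal form diag(1,1,1,1,1,1,1,1,1,1,1,1,1,1,1).

Now H_k = ker ∂_k / im ∂_{k+1}, so:

  H_0: rank C_0 − rank ∂_1 = 8 − 7 = 1, and the invariant factors of ∂_1 are all 1, so H_0 ≅ Z.
  H_1: rank ker ∂_1 − rank ∂_2 = (24 − 7) − 15 = 2, and the invariant factors of ∂_2 are all 1, so H_1 ≅ Z^2.
  H_2: rank ker ∂_2 − rank ∂_3 = (16 − 15) − 0 = 1, and there is no ∂_3, so H_2 ≅ Z.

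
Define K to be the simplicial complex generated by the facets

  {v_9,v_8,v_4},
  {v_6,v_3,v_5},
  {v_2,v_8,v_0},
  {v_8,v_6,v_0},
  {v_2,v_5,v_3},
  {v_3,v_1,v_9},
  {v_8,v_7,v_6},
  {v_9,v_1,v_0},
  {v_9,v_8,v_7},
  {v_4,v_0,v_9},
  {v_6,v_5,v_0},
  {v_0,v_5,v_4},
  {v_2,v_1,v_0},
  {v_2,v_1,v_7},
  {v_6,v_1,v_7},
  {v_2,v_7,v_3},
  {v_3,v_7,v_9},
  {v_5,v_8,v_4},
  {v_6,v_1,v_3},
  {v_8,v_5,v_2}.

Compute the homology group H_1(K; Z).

H_1 ≅ Z ⊕ Z/2.

Take the total order v_0 < v_1 < v_2 < v_3 < v_4 < v_5 < v_6 < v_7 < v_8 < v_9 on the vertex set. Then K (dimension 2) consists of the simplices:

  0-simplices (10): [v_0], [v_1], [v_2], [v_3], [v_4], [v_5], [v_6], [v_7], [v_8], [v_9]
  1-simplices (30): (30 of them)
  2-simplices (20): (20 of them)

so the chain groups are C_0 ≅ Z^10, C_1 ≅ Z^30, C_2 ≅ Z^20.

Boundary ∂_1: C_1 → C_0 maps an edge to its endpoints' difference, ∂[p,q] = q − p.
The resulting 10×30 matrix has rank 9, and its Smith normal form has invariant factors (1,1,1,1,1,1,1,1,1).

The boundary map ∂_2: C_2 → C_1 maps a triangle to the signed sum of its edges. For instance
  ∂[v_6,v_7,v_8] = [v_7,v_8] − [v_6,v_8] + [v_6,v_7],
  ∂[v_0,v_2,v_8] = [v_2,v_8] − [v_0,v_8] + [v_0,v_2].
This gives a 30×20 integer matrix of rank 20; reducing to Smith normal form yields diagonal entries (1,1,1,1,1,1,1,1,1,1,1,1,1,1,1,1,1,1,1,2).

Reading off H_k = ker ∂_k / im ∂_{k+1}:

  H_1: rank ker ∂_1 − rank ∂_2 = (30 − 9) − 20 = 1, and ∂_2 has invariant factor 2 > 1, so H_1 = Z ⊕ Z/2.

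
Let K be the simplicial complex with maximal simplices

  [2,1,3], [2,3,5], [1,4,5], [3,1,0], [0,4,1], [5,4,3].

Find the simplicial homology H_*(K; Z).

H_0 = Z,  H_1 = Z,  H_2 = 0.

Take the total order 0 < 1 < 2 < 3 < 4 < 5 on the vertex set. Then K (dimension 2) consists of the simplices:

  0-simplices (6): [0], [1], [2], [3], [4], [5]
  1-simplices (12): [0,1], [0,3], [0,4], [1,2], [1,3], [1,4], [1,5], [2,3], [2,5], [3,4], [3,5], [4,5]
  2-simplices (6): [0,1,3], [0,1,4], [1,2,3], [1,4,5], [2,3,5], [3,4,5]

giving chain groups C_0 ≅ Z^6, C_1 ≅ Z^12, C_2 ≅ Z^6.

Boundary ∂_1: C_1 → C_0 maps an edge to its endpoints' difference, ∂[p,q] = q − p. For instance
  ∂[3,5] = [5] − [3].
As a 6×12 matrix over Z this has rank 5, with invariant factors (1,1,1,1,1).

Boundary ∂_2: C_2 → C_1 maps a triangle to the signed sum of its edges. For instance
  ∂[0,1,4] = [1,4] − [0,4] + [0,1],
  ∂[1,4,5] = [4,5] − [1,5] + [1,4].
The 12×6 boundary matrix has rank 6 and Smith normal form diag(1,1,1,1,1,1).

From H_k ≅ ker(∂_k) / im(∂_{k+1}) we obtain:

  H_0: rank C_0 − rank ∂_1 = 6 − 5 = 1, and the invariant factors of ∂_1 are all 1, so H_0 = Z.
  H_1: rank ker ∂_1 − rank ∂_2 = (12 − 5) − 6 = 1, and the invariant factors of ∂_2 are all 1, so H_1 = Z.
  H_2: rank ker ∂_2 − rank ∂_3 = (6 − 6) − 0 = 0, and there is no ∂_3, so H_2 = 0.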